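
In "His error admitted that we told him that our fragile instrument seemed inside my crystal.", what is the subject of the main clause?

his error

In the main clause the verb is "admitted"; the NP preceding it, "his error", is the subject.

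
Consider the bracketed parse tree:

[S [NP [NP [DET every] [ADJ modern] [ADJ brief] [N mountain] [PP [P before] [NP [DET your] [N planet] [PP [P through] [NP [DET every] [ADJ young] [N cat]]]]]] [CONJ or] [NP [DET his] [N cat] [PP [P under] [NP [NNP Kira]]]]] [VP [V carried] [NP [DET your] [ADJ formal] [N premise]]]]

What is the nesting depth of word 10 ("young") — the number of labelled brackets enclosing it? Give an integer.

8

Path from the root down to the word: S → NP → NP → PP → NP → PP → NP → ADJ. That is 8 enclosing brackets.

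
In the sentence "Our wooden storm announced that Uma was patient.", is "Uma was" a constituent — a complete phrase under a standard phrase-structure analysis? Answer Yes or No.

No

"Uma" belongs to the noun phrase "Uma" while "was" belongs to the verb phrase "was patient"; a span that runs across that boundary is not a single phrase.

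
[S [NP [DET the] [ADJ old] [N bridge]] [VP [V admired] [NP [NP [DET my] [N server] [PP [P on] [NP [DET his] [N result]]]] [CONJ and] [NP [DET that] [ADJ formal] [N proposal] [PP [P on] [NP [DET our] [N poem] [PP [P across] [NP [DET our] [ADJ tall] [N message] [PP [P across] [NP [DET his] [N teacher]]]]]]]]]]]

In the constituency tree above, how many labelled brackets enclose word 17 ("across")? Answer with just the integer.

8

Counting open brackets not yet closed at "across": [S [VP [NP [NP [PP [NP [PP [P = 8.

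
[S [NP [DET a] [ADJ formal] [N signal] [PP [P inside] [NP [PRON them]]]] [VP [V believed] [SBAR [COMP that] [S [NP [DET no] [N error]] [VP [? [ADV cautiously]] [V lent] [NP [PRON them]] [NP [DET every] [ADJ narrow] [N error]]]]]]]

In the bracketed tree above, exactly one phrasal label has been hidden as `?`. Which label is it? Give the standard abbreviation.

A constituent whose immediate children are ADV 'cautiously' is an adverb phrase: ADVP.

ADVP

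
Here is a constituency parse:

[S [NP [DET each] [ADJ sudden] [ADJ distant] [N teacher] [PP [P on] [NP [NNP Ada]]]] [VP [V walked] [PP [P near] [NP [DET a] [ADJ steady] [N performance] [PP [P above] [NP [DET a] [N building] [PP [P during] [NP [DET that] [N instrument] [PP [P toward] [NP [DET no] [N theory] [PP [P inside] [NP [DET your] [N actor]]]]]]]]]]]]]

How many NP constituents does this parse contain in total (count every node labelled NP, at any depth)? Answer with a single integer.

Listing each NP by its span: [NP each sudden distant teacher on Ada]; [NP Ada]; [NP a steady performance above a building during that instrument toward no theory inside your actor]; [NP a building during that instrument toward no theory inside your actor]; [NP that instrument toward no theory inside your actor]; [NP no theory inside your actor] … — that makes 7.

7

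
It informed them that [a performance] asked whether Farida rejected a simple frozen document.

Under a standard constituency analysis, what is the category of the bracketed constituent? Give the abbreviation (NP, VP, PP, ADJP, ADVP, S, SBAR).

NP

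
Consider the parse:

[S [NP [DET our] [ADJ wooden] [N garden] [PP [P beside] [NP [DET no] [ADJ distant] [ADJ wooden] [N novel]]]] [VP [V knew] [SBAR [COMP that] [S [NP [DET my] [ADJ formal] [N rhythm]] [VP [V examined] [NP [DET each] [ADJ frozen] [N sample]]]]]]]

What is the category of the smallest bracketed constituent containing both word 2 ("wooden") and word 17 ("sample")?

S

Word 2 lies under S → NP → ADJ; word 17 lies under S → VP → SBAR → S → VP → NP → N. The lowest shared node is the S.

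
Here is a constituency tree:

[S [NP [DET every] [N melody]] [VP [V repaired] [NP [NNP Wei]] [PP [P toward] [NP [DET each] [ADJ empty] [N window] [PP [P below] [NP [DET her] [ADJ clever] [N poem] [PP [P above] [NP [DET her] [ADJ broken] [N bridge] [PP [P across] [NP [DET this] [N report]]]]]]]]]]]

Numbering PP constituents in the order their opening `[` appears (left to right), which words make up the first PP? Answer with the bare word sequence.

The PP opening brackets appear, in order, over: "toward each empty window below her clever poem above her broken bridge across this report"; "below her clever poem above her broken bridge across this report"; "above her broken bridge across this report"; "across this report". The first one spans "toward each empty window below her clever poem above her broken bridge across this report".

toward each empty window below her clever poem above her broken bridge across this report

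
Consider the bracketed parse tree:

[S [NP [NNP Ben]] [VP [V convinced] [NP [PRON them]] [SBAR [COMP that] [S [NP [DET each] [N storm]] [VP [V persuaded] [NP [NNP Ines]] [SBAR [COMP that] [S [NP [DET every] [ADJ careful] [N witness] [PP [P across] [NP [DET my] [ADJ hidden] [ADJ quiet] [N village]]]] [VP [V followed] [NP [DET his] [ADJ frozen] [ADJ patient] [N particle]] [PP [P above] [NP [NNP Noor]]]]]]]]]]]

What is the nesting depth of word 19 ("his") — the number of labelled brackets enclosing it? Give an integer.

10

The word sits inside DET, which is inside NP, inside VP, inside S, inside SBAR, inside VP, inside S, inside SBAR, inside VP, inside S — 10 brackets in all.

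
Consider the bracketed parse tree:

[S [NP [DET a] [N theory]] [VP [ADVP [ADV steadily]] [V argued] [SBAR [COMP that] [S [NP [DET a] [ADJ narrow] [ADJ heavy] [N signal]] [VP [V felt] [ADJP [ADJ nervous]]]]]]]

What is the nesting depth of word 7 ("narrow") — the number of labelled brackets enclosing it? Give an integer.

6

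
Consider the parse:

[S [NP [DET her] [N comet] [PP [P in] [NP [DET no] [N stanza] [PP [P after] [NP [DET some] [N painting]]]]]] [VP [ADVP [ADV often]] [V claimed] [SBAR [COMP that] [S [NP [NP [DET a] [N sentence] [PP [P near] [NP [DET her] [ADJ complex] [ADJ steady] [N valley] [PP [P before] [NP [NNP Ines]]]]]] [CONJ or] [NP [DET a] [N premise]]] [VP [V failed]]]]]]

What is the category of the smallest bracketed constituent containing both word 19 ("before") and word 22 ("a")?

NP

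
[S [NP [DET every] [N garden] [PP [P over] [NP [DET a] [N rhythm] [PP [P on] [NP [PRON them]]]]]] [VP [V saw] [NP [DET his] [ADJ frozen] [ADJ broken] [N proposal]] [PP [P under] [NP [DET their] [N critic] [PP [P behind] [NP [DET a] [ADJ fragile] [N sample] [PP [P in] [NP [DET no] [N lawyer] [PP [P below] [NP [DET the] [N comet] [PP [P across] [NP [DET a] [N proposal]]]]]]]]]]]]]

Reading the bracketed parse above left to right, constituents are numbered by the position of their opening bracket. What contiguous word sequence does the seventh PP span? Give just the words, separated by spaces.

In left-to-right order the PP constituents are "over a rhythm on them"; "on them"; "under their critic behind a fragile sample in no lawyer below the comet across a proposal"; "behind a fragile sample in no lawyer below the comet across a proposal"; "in no lawyer below the comet across a proposal"; "below the comet across a proposal"; "across a proposal". Number 7 is "across a proposal".

across a proposal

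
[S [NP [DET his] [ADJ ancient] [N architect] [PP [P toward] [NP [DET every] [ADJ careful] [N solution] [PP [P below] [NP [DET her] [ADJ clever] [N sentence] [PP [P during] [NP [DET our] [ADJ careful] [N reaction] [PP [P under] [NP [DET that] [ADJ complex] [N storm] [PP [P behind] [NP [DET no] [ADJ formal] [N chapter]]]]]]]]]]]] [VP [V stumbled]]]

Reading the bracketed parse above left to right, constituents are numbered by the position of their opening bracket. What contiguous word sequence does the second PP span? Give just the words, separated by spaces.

In left-to-right order the PP constituents are "toward every careful solution below her clever sentence during our careful reaction under that complex storm behind no formal chapter"; "below her clever sentence during our careful reaction under that complex storm behind no formal chapter"; "during our careful reaction under that complex storm behind no formal chapter"; "under that complex storm behind no formal chapter"; "behind no formal chapter". Number 2 is "below her clever sentence during our careful reaction under that complex storm behind no formal chapter".

below her clever sentence during our careful reaction under that complex storm behind no formal chapter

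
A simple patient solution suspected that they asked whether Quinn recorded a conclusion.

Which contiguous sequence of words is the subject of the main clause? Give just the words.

a simple patient solution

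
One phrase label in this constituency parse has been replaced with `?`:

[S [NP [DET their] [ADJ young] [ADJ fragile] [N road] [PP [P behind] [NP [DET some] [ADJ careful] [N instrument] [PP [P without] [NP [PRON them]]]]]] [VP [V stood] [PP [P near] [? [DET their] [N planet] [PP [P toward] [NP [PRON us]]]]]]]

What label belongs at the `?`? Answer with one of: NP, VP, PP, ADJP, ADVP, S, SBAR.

NP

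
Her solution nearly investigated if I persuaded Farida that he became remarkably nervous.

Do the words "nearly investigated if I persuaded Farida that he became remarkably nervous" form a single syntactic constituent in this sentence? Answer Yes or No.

Yes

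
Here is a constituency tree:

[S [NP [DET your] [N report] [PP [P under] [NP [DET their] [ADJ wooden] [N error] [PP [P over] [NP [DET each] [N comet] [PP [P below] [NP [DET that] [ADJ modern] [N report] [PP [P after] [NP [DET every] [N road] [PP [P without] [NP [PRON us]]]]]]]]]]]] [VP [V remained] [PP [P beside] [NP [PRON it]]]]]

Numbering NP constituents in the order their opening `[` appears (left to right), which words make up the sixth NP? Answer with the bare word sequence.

us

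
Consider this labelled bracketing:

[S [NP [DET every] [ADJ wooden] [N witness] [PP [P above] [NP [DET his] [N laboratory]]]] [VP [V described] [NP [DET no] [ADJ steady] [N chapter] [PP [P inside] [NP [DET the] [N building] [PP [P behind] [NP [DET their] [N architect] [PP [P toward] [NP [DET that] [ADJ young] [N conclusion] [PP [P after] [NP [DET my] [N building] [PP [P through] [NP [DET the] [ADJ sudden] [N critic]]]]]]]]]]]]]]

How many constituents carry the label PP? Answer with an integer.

6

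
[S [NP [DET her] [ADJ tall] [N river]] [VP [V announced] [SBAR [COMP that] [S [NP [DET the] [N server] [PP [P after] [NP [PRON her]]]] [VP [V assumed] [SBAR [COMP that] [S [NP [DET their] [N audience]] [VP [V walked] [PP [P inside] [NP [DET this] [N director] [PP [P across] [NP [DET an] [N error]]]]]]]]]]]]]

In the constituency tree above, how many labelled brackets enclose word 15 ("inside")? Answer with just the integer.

10

Path from the root down to the word: S → VP → SBAR → S → VP → SBAR → S → VP → PP → P. That is 10 enclosing brackets.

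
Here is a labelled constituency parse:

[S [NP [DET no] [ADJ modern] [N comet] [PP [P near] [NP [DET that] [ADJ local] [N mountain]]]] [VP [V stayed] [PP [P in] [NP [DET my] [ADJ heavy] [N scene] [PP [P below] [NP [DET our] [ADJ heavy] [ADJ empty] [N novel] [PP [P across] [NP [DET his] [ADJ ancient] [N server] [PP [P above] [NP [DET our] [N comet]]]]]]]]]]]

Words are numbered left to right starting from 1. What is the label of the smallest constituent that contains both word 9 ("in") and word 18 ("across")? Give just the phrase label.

The smallest bracket enclosing both words is [PP in my heavy scene below our heavy empty novel across his ancient server above our comet], so the label is PP.

PP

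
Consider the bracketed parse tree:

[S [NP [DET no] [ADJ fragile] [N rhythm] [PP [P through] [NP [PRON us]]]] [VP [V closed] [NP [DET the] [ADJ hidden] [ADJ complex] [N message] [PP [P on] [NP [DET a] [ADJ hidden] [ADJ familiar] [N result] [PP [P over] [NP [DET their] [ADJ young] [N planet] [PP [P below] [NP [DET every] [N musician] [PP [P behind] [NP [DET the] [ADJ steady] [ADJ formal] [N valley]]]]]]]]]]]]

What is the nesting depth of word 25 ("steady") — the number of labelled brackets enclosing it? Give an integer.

Counting open brackets not yet closed at "steady": [S [VP [NP [PP [NP [PP [NP [PP [NP [PP [NP [ADJ = 12.

12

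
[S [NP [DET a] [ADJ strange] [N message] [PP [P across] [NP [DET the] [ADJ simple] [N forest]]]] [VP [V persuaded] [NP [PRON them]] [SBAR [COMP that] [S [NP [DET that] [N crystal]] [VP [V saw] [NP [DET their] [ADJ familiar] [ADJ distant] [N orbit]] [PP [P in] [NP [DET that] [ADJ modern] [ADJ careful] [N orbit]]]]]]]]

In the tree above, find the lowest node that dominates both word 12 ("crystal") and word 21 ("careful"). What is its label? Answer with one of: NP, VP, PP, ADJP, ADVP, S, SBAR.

Both words fall inside [S that crystal saw their familiar distant orbit in that modern careful orbit] (words 11–22), and no smaller constituent contains them both. Label: S.

S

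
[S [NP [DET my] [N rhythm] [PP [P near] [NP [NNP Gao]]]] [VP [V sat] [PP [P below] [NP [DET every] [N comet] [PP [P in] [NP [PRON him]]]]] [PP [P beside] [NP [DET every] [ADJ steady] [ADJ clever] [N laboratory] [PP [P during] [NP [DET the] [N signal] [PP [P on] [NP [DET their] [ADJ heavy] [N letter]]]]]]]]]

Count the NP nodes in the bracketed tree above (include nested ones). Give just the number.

Scanning left to right, an opening `[NP` appears at word positions 1, 4, 7, 10, 12, 17, 20 — 7 in total.

7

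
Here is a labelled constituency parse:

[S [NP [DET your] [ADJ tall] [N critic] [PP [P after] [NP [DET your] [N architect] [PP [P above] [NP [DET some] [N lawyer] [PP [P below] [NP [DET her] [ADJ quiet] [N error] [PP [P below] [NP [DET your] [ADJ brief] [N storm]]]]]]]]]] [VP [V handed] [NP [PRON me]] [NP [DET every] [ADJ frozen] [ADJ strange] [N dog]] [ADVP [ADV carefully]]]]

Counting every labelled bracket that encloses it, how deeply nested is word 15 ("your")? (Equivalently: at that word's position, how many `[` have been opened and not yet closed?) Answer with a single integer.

The word sits inside DET, which is inside NP, inside PP, inside NP, inside PP, inside NP, inside PP, inside NP, inside PP, inside NP, inside S — 11 brackets in all.

11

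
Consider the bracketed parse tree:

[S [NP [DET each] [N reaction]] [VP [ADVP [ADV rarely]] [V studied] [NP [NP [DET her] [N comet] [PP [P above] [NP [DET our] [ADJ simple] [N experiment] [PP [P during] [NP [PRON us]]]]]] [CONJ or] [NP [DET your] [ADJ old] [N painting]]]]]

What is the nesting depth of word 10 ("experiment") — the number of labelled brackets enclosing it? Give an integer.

7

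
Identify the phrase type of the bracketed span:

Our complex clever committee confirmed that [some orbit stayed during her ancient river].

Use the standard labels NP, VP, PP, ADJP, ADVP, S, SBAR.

S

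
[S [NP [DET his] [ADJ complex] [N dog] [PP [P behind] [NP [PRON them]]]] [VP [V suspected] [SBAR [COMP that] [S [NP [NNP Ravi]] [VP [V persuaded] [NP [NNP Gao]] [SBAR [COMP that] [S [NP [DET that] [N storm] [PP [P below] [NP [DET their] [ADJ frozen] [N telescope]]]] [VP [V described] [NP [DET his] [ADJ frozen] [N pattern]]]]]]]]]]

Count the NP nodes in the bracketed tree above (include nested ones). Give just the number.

7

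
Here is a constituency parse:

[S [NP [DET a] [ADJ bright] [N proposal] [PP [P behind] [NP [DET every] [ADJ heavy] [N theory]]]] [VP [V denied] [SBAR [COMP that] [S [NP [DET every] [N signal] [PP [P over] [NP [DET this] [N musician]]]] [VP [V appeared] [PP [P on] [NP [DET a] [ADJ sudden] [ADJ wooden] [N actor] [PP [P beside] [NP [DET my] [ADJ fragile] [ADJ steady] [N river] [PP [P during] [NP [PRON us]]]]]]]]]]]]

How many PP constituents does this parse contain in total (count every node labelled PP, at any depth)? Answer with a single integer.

The PP constituents are: [PP behind every heavy theory]; [PP over this musician]; [PP on a sudden wooden actor beside my fragile steady river during us]; [PP beside my fragile steady river during us]; [PP during us]. Total: 5.

5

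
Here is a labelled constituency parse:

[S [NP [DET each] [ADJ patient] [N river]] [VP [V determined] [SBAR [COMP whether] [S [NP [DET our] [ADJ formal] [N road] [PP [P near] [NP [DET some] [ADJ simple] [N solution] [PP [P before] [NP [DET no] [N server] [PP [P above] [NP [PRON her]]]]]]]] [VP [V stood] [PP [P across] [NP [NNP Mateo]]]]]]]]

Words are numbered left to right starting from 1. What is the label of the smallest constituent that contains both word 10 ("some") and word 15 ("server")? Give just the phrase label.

Both words fall inside [NP some simple solution before no server above her] (words 10–17), and no smaller constituent contains them both. Label: NP.

NP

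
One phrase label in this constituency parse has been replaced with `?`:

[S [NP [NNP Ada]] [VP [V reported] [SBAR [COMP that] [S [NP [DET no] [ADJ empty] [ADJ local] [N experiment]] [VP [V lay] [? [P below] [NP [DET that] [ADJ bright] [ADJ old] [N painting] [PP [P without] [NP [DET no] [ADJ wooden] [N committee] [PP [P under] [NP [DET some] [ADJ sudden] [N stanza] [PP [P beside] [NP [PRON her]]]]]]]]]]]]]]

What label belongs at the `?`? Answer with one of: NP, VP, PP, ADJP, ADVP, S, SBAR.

PP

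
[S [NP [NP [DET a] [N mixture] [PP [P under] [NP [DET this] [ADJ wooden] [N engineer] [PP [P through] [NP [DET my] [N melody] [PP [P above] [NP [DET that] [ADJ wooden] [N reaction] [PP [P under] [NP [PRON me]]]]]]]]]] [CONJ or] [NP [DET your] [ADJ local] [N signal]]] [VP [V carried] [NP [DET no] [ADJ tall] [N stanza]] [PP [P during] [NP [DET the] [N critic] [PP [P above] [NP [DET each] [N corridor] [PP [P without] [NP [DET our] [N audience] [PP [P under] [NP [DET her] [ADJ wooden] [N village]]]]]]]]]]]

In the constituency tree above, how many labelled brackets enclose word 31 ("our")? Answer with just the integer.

9

Path from the root down to the word: S → VP → PP → NP → PP → NP → PP → NP → DET. That is 9 enclosing brackets.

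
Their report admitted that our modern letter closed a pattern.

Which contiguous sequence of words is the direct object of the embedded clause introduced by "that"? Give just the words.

"closed" heads the VP of the embedded clause introduced by "that", and "a pattern" is its direct object.

a pattern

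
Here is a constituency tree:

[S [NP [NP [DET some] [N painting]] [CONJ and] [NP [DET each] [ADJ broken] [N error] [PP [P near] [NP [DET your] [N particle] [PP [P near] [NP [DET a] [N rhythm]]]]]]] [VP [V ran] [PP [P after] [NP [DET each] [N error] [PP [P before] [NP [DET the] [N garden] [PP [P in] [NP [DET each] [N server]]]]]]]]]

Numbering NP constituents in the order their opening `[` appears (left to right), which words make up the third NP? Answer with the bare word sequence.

each broken error near your particle near a rhythm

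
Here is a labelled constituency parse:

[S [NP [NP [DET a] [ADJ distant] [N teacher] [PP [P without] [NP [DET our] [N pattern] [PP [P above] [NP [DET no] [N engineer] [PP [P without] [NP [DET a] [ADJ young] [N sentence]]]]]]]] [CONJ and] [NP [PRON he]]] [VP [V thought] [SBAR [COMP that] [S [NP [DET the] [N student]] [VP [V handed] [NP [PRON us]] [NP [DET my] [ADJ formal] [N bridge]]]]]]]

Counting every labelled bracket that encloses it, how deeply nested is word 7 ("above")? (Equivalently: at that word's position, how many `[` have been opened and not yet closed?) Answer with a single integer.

7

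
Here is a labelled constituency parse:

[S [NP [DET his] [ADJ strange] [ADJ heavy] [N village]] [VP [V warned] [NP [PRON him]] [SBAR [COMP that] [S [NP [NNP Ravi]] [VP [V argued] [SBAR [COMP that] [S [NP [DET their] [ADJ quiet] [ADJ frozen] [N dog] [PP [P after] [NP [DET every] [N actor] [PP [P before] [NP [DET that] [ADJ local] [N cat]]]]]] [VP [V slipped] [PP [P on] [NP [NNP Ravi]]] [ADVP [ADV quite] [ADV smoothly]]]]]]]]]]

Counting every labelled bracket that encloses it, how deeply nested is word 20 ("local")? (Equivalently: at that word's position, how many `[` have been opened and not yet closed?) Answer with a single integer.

13

Counting open brackets not yet closed at "local": [S [VP [SBAR [S [VP [SBAR [S [NP [PP [NP [PP [NP [ADJ = 13.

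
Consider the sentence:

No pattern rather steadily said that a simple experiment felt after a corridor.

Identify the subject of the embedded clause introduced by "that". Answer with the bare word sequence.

a simple experiment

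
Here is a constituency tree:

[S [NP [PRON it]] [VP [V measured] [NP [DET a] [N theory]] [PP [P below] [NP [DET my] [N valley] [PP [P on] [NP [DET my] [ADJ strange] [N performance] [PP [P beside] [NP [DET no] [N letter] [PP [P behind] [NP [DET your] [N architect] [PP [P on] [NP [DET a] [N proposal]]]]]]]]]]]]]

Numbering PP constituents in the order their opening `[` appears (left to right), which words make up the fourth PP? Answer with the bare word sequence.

Opening `[PP` markers occur at word positions 5, 8, 12, 15, 18; the fourth of these opens the constituent [PP behind your architect on a proposal].

behind your architect on a proposal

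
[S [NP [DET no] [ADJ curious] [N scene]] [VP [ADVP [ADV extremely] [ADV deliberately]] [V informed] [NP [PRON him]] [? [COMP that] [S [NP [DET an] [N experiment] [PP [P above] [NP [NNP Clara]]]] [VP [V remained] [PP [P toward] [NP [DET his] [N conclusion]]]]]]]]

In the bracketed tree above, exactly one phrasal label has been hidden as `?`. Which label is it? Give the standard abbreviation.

SBAR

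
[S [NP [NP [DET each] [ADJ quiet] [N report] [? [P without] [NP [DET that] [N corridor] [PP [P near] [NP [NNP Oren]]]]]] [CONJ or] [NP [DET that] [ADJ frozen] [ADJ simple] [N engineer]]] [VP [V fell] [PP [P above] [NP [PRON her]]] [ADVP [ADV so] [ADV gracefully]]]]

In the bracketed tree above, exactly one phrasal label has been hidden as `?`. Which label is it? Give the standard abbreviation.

PP

A constituent whose immediate children are P 'without', NP is a prepositional phrase: PP.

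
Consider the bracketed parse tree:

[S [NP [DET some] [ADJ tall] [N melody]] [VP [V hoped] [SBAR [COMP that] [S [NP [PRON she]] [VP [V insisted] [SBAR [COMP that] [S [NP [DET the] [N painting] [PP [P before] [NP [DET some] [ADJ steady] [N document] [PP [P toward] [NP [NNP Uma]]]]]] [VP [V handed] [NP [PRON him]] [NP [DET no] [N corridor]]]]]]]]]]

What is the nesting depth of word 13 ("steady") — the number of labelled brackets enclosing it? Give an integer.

11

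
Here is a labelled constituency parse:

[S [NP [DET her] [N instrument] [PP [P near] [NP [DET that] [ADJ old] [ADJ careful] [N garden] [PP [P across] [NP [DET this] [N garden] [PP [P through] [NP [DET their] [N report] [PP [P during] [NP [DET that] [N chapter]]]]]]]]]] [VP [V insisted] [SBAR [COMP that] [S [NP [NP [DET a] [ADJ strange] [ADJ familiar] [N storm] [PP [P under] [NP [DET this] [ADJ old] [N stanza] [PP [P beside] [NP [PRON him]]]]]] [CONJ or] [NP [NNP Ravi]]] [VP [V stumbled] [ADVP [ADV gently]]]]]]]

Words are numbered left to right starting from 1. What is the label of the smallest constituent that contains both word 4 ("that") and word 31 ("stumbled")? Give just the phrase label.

S

The smallest bracket enclosing both words is [S her instrument near that old careful garden across this garden through their report during that chapter insisted that a strange familiar storm under this old stanza beside him or Ravi stumbled gently], so the label is S.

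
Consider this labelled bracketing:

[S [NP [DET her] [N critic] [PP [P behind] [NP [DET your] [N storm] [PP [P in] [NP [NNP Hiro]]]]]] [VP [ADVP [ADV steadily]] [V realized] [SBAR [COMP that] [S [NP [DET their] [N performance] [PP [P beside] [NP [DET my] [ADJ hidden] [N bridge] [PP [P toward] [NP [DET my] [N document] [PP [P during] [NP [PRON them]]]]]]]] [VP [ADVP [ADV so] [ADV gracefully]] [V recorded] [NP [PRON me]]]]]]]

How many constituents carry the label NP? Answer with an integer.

8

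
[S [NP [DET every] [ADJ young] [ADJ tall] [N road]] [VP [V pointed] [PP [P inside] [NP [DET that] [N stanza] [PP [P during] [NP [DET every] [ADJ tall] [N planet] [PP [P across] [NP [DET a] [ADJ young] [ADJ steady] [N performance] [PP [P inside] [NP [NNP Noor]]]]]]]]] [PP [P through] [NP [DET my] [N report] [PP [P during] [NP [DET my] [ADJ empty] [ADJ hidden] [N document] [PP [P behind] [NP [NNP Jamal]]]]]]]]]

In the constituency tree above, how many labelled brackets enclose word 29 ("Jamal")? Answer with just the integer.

9

The word sits inside NNP, which is inside NP, inside PP, inside NP, inside PP, inside NP, inside PP, inside VP, inside S — 9 brackets in all.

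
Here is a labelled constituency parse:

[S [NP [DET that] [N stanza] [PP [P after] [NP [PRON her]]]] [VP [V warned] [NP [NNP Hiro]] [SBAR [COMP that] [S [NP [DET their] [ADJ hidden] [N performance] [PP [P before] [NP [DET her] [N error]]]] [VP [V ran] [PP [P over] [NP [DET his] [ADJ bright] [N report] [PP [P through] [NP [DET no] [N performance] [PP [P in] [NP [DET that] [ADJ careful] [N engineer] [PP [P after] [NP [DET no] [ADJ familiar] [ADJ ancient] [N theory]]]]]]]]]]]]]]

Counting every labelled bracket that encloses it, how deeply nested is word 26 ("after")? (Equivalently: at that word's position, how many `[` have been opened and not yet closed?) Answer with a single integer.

13

Counting open brackets not yet closed at "after": [S [VP [SBAR [S [VP [PP [NP [PP [NP [PP [NP [PP [P = 13.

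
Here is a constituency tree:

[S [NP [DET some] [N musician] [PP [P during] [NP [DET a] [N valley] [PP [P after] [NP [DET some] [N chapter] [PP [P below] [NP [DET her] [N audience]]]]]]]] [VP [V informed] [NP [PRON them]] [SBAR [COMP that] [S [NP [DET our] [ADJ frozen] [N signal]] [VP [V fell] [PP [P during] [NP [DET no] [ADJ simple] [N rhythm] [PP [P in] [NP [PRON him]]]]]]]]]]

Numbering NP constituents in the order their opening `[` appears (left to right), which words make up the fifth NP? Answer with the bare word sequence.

them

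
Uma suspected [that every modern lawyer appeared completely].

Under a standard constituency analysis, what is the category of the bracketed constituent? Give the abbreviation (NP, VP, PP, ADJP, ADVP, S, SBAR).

The span is built around the complementizer "that" — a subordinate clause (SBAR).

SBAR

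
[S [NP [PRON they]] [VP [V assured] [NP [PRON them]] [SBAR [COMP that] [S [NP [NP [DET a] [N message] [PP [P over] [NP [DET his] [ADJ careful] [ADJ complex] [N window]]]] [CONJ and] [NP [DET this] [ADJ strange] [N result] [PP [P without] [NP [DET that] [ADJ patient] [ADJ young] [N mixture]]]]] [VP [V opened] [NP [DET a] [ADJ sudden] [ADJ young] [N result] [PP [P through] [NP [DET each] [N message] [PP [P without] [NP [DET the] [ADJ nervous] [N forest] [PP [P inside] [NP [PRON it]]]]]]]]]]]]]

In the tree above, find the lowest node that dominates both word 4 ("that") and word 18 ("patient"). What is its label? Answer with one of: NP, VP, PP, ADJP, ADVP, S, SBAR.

SBAR

Both words fall inside [SBAR that a message over his careful complex window and this strange result without that patient young mixture opened a sudden young result through each message without the nervous forest inside it] (words 4–34), and no smaller constituent contains them both. Label: SBAR.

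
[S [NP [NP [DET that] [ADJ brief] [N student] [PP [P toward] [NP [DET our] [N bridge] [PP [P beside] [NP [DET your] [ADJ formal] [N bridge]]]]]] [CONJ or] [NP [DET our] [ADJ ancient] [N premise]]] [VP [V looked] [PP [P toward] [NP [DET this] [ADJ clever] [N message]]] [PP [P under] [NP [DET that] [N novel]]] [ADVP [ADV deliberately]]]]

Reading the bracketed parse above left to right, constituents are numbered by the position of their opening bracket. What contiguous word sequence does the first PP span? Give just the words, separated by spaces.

Opening `[PP` markers occur at word positions 4, 7, 16, 20; the first of these opens the constituent [PP toward our bridge beside your formal bridge].

toward our bridge beside your formal bridge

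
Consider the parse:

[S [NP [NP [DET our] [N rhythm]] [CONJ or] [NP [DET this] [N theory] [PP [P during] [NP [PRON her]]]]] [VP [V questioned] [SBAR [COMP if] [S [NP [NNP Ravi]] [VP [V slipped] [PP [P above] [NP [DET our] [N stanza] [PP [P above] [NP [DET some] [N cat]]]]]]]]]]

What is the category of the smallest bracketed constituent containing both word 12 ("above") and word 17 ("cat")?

Both words fall inside [PP above our stanza above some cat] (words 12–17), and no smaller constituent contains them both. Label: PP.

PP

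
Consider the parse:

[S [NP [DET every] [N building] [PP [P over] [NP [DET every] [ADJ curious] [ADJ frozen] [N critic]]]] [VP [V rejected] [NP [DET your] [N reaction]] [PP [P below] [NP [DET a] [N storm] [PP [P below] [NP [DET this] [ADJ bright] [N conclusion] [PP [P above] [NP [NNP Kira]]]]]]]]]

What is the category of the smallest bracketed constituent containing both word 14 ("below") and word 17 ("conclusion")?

PP

Both words fall inside [PP below this bright conclusion above Kira] (words 14–19), and no smaller constituent contains them both. Label: PP.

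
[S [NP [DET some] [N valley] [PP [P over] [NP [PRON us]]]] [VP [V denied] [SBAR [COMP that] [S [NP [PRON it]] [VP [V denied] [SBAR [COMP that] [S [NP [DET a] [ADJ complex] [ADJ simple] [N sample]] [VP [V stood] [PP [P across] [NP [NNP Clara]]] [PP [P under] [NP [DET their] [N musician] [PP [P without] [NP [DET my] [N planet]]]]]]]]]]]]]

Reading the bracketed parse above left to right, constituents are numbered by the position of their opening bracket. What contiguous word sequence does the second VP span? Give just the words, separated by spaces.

denied that a complex simple sample stood across Clara under their musician without my planet

The VP opening brackets appear, in order, over: "denied that it denied that a complex simple sample stood across Clara under their musician without my planet"; "denied that a complex simple sample stood across Clara under their musician without my planet"; "stood across Clara under their musician without my planet". The second one spans "denied that a complex simple sample stood across Clara under their musician without my planet".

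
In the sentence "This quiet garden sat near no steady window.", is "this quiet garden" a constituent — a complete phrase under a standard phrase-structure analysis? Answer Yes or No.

Yes

The sequence corresponds to a single NP node — the noun phrase "this quiet garden".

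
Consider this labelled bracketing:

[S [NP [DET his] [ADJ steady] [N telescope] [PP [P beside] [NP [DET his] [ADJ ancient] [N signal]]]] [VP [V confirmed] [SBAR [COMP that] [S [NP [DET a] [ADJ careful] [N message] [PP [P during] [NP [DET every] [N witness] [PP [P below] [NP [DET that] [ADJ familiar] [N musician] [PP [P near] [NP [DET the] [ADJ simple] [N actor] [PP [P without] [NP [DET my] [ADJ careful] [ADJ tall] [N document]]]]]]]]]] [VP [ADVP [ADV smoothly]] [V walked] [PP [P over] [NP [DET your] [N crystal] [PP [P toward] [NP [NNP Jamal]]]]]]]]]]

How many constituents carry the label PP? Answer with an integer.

The PP constituents are: [PP beside his ancient signal]; [PP during every witness below that familiar musician near the simple actor without my careful tall document]; [PP below that familiar musician near the simple actor without my careful tall document]; [PP near the simple actor without my careful tall document]; [PP without my careful tall document]; [PP over your crystal toward Jamal] …. Total: 7.

7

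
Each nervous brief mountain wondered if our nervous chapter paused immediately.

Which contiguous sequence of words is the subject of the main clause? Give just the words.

each nervous brief mountain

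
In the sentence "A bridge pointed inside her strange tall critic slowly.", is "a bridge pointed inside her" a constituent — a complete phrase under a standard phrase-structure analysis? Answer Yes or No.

"a" belongs to the noun phrase "a bridge" while "her" belongs to the verb phrase "pointed inside her strange tall critic slowly"; a span that runs across that boundary is not a single phrase.

No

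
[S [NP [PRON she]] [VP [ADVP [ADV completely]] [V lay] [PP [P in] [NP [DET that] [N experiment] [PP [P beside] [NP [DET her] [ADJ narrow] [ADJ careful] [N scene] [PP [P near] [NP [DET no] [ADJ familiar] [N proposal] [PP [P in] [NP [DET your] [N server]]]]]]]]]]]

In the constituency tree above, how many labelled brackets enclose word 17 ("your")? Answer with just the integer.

11

Counting open brackets not yet closed at "your": [S [VP [PP [NP [PP [NP [PP [NP [PP [NP [DET = 11.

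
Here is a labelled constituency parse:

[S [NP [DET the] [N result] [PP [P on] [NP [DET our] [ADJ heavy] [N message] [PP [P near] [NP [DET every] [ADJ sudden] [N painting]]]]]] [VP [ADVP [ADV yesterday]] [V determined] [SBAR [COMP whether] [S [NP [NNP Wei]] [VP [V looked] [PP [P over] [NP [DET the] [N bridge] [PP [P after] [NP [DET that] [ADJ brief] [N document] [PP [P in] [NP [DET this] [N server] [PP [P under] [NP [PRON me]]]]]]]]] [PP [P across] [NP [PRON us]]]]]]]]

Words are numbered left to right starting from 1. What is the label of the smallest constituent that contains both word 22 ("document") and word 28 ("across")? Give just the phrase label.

VP

Both words fall inside [VP looked over the bridge after that brief document in this server under me across us] (words 15–29), and no smaller constituent contains them both. Label: VP.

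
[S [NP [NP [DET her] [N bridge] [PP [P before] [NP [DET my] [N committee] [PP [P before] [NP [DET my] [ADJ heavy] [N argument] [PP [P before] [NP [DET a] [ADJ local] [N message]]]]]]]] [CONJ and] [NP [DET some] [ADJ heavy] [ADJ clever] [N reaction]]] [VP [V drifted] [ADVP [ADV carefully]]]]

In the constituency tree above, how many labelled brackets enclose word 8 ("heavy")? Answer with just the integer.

The word sits inside ADJ, which is inside NP, inside PP, inside NP, inside PP, inside NP, inside NP, inside S — 8 brackets in all.

8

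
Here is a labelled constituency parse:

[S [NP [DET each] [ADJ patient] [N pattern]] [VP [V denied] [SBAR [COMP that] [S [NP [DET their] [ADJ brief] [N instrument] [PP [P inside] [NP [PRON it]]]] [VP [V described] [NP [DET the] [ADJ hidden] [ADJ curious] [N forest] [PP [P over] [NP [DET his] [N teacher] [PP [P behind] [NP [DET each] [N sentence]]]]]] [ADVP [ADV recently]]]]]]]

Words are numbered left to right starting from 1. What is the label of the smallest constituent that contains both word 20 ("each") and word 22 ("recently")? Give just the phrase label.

VP

Word 20 lies under S → VP → SBAR → S → VP → NP → PP → NP → PP → NP → DET; word 22 lies under S → VP → SBAR → S → VP → ADVP → ADV. The lowest shared node is the VP.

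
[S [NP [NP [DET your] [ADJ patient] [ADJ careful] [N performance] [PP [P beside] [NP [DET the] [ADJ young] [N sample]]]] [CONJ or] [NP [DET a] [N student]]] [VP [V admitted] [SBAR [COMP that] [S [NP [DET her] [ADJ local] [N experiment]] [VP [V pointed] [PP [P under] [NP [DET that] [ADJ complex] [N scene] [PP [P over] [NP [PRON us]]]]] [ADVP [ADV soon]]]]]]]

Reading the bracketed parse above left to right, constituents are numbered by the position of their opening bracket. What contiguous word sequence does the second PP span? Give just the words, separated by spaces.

under that complex scene over us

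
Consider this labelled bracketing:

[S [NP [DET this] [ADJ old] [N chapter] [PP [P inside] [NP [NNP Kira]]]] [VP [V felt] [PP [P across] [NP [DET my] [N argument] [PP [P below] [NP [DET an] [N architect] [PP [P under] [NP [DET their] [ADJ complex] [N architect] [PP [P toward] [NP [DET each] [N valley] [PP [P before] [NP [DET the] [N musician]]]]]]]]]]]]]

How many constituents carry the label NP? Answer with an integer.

7

Listing each NP by its span: [NP this old chapter inside Kira]; [NP Kira]; [NP my argument below an architect under their complex architect toward each valley before the musician]; [NP an architect under their complex architect toward each valley before the musician]; [NP their complex architect toward each valley before the musician]; [NP each valley before the musician] … — that makes 7.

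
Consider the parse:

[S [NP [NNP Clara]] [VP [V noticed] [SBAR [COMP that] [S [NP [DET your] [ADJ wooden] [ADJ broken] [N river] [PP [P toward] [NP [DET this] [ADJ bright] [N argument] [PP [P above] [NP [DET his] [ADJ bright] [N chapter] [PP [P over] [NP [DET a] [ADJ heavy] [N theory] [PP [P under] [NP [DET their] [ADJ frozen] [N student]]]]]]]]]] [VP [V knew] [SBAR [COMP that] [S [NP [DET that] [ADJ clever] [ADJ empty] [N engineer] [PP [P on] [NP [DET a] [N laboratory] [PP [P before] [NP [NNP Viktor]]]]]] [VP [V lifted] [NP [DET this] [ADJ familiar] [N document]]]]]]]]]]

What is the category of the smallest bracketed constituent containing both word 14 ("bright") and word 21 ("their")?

Both words fall inside [NP his bright chapter over a heavy theory under their frozen student] (words 13–23), and no smaller constituent contains them both. Label: NP.

NP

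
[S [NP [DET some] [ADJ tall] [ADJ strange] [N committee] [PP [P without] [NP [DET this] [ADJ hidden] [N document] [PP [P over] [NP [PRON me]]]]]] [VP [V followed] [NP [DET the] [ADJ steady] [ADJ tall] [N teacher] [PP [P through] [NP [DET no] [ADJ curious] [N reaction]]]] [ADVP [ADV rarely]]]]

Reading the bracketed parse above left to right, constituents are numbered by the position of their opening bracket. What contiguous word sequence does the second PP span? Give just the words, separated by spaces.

In left-to-right order the PP constituents are "without this hidden document over me"; "over me"; "through no curious reaction". Number 2 is "over me".

over me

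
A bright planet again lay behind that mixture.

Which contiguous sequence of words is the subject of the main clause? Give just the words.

a bright planet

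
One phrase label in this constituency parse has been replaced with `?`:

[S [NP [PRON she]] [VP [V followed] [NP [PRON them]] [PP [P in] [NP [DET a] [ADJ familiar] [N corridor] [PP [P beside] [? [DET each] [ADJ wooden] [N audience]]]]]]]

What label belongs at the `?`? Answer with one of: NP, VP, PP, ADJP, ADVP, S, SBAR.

The `?` node immediately contains: DET 'each', ADJ 'wooden', N 'audience'. That is the internal structure of a noun phrase, so the label is NP.

NP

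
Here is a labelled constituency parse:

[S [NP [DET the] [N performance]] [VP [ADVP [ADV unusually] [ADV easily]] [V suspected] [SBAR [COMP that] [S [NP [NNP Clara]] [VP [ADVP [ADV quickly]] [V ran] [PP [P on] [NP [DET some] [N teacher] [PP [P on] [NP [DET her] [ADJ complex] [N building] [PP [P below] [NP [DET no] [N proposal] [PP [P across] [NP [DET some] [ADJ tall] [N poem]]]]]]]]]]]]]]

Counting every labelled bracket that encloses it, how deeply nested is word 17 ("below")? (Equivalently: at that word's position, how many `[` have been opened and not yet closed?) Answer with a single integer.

11

The word sits inside P, which is inside PP, inside NP, inside PP, inside NP, inside PP, inside VP, inside S, inside SBAR, inside VP, inside S — 11 brackets in all.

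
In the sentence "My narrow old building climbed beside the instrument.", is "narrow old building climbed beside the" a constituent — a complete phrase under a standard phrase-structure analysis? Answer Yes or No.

No

The smallest constituent containing the whole sequence is the clause [S my narrow old building climbed beside the instrument], but the sequence is only part of it — it straddles the boundary between noun phrase "my narrow old building" and verb phrase "climbed beside the instrument".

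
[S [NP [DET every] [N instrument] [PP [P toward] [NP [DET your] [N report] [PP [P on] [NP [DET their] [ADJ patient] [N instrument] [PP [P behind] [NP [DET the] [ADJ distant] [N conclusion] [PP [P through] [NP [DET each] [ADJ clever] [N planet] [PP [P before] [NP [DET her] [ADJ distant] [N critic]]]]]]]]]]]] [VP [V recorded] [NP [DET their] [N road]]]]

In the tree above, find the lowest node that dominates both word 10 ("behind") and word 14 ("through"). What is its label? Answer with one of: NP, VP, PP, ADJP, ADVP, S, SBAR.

PP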